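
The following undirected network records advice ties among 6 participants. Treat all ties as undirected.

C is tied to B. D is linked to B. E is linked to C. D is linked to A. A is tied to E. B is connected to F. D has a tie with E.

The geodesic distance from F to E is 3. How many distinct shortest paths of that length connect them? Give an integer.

2

The shortest distance is 3. The length-3 paths are: F–B–D–E; F–B–C–E.
That gives 2 distinct shortest paths.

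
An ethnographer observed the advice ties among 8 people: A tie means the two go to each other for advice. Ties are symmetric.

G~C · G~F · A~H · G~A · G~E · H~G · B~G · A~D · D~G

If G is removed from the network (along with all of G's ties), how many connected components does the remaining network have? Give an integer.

5

Without G, the remaining ties split the others into: {F}; {A, D, H}; {E}; {C}; {B}.
That's 5 separate components.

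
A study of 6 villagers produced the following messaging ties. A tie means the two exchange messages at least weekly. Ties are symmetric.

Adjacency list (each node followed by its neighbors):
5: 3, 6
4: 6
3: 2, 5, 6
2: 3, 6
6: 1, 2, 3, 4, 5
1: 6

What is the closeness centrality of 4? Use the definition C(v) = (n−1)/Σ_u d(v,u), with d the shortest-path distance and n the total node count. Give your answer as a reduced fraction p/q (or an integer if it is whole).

5/9

Distances from 4: 1:2, 2:2, 3:2, 5:2, 6:1. Sum = 9.
n = 6, so closeness = 5/9.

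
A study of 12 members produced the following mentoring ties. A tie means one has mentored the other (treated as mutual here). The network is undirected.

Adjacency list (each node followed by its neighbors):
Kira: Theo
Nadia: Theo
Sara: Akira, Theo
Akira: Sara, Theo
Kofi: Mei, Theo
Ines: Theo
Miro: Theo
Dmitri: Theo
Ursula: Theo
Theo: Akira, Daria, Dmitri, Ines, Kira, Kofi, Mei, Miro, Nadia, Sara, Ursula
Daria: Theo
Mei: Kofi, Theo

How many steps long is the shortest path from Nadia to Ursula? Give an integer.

One shortest route is Nadia – Theo – Ursula, which uses 2 edges, and Nadia and Ursula are not directly tied, so nothing shorter exists. So d(Nadia,Ursula) = 2.

2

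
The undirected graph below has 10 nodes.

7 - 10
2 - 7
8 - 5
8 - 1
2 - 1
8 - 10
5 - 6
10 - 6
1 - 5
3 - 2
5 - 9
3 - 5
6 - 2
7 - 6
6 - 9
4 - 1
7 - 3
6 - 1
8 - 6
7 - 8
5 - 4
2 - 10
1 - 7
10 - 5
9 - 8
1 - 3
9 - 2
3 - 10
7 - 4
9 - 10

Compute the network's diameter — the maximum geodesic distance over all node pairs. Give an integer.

2

Eccentricity of each node (its greatest distance to any other): 1:2, 2:2, 3:2, 4:2, 5:2, 6:2, 7:2, 8:2, 9:2, 10:2.
The maximum eccentricity is 2, realized for instance by the pair 7–5 via 7 – 3 – 5. So the diameter is 2.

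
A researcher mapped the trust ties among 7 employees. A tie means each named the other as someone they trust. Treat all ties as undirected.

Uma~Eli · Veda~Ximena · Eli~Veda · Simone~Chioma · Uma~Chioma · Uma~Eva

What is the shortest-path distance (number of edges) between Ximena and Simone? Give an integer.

5

One shortest route is Ximena – Veda – Eli – Uma – Chioma – Simone, which uses 5 edges, and at distance 4 from Ximena we only reach {Chioma, Eva}, which does not include Simone. So d(Ximena,Simone) = 5.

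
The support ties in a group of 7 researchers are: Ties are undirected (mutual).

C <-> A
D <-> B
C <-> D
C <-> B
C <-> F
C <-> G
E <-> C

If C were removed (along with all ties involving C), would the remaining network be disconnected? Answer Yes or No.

Removing C leaves {B and D} with no path to {A}, so the network splits into 5 components. C is a cut vertex.

Yes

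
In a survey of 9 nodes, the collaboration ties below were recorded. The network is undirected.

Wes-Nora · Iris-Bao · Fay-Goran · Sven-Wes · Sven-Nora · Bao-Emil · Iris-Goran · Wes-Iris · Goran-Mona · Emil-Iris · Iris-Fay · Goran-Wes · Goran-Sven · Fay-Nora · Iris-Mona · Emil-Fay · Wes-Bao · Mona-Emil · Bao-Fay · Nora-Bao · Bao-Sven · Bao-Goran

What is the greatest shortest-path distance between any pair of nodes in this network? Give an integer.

Eccentricity of each node (its greatest distance to any other): Bao:2, Emil:2, Fay:2, Goran:2, Iris:2, Mona:3, Nora:3, Sven:2, Wes:2.
The maximum eccentricity is 3, realized for instance by the pair Nora–Mona via Nora – Sven – Goran – Mona. So the diameter is 3.

3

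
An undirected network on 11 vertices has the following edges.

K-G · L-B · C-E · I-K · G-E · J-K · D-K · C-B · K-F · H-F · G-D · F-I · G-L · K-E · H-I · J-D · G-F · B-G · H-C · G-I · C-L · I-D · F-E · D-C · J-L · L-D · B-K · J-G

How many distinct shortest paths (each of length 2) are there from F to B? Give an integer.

The shortest distance is 2. The length-2 paths are: F–K–B; F–G–B.
That gives 2 distinct shortest paths.

2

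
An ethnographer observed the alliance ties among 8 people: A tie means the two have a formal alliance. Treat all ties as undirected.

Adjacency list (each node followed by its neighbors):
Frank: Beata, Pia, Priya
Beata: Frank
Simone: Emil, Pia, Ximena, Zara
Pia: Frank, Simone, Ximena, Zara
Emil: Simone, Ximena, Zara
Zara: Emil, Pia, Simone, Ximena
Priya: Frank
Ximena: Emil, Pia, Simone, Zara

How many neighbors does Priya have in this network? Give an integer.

Priya is directly tied to Frank. That is 1 neighbor, so the degree of Priya is 1.

1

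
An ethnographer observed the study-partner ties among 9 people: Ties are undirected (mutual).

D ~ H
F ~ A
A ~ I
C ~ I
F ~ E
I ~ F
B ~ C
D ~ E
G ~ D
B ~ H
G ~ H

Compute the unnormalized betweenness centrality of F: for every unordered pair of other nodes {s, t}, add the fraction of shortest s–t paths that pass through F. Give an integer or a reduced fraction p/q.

Pairs whose geodesics pass through F — I–E: 1; I–D: 1; I–G: 1/2; A–E: 1; A–D: 1; A–G: 1; A–H: 1/2; E–C: 1.
All other pairs contribute 0.
Summing the contributions gives betweenness(F) = 7.

7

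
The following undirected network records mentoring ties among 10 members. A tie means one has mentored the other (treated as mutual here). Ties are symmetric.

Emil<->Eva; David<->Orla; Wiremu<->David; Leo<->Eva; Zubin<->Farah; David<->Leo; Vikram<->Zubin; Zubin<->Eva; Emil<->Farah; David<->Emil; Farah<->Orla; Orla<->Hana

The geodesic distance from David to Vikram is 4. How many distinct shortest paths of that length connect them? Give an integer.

The shortest distance is 4. The length-4 paths are: David–Emil–Farah–Zubin–Vikram; David–Orla–Farah–Zubin–Vikram; David–Emil–Eva–Zubin–Vikram; David–Leo–Eva–Zubin–Vikram.
That gives 4 distinct shortest paths.

4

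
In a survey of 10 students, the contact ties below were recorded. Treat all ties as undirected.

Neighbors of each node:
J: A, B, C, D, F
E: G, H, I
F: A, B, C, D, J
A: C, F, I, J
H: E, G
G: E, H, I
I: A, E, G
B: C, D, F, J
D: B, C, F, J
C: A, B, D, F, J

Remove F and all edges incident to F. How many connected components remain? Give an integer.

1

F's neighbors (A, B, C, D, and J) remain reachable from one another through other ties, so the rest of the network stays in one piece.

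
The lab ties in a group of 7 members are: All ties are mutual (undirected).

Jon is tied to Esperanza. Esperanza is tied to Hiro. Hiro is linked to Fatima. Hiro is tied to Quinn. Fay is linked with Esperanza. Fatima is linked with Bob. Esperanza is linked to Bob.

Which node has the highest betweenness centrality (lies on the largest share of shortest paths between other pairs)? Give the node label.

Unnormalized betweenness of each node: Bob:3/2, Esperanza:10, Fatima:1, Fay:0, Hiro:13/2, Jon:0, Quinn:0.
Esperanza has the largest value, 10, making it the main broker — the node through which the most shortest paths run.

Esperanza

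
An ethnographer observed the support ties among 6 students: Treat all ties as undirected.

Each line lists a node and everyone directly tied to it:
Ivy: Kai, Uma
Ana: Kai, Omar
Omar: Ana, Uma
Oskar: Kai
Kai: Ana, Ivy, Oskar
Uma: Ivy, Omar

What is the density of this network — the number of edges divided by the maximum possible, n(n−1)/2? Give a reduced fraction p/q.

There are 6 edges and 6 nodes, so the maximum possible is C(6,2) = 15.
Density = 6/15 = 2/5.

2/5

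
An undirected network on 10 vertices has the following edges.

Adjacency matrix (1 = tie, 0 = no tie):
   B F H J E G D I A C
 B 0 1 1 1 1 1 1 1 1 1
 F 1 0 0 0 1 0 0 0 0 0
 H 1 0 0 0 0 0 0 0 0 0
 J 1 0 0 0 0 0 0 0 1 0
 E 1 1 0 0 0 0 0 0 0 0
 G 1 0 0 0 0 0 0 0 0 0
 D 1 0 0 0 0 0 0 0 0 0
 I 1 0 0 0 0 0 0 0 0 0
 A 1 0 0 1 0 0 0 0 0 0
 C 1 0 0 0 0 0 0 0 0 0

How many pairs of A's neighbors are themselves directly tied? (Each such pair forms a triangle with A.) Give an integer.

A's neighbors: B and J.
Neighbor pairs that are themselves tied: A–B–J. Each forms one triangle with A, for 1 in total.

1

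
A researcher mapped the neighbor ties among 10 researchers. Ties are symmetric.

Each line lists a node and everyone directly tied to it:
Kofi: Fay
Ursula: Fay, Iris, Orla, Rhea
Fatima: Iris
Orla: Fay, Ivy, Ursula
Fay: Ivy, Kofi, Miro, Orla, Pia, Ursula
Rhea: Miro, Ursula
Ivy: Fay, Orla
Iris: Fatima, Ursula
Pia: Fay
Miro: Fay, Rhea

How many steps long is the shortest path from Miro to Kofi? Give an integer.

2

One shortest route is Miro – Fay – Kofi, which uses 2 edges, and Miro and Kofi are not directly tied, so nothing shorter exists. So d(Miro,Kofi) = 2.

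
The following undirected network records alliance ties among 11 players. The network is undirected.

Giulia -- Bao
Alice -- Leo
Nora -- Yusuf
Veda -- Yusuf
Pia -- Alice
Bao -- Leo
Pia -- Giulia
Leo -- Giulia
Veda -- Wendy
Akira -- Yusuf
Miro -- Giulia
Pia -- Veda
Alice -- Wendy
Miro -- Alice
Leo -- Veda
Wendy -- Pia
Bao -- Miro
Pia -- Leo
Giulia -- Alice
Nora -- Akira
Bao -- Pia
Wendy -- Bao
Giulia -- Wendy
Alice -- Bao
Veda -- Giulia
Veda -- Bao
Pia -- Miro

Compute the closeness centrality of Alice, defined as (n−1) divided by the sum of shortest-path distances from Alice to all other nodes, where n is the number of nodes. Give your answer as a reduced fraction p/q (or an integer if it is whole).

Distances from Alice: Akira:4, Bao:1, Giulia:1, Leo:1, Miro:1, Nora:4, Pia:1, Veda:2, Wendy:1, Yusuf:3. Sum = 19.
n = 11, so closeness = 10/19.

10/19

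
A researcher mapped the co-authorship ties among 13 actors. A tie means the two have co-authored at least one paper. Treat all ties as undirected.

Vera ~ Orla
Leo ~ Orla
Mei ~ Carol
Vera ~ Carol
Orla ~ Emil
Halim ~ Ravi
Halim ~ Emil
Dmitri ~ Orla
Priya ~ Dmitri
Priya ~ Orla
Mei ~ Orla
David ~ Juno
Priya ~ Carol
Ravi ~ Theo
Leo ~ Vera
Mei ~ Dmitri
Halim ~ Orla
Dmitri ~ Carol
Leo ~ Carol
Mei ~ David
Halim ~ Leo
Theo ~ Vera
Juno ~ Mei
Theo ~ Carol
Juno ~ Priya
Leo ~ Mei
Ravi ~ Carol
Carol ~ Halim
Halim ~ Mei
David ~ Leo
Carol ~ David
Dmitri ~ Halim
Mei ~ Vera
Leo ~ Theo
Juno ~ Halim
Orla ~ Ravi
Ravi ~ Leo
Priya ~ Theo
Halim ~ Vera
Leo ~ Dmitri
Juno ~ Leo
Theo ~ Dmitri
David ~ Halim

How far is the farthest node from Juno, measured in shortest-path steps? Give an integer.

2

Distances from Juno: Carol:2, David:1, Dmitri:2, Emil:2, Halim:1, Leo:1, Mei:1, Orla:2, Priya:1, Ravi:2, Theo:2, Vera:2.
The largest is 2 (to Orla, Dmitri, Carol, Theo, Ravi, Vera, and Emil), so the eccentricity of Juno is 2.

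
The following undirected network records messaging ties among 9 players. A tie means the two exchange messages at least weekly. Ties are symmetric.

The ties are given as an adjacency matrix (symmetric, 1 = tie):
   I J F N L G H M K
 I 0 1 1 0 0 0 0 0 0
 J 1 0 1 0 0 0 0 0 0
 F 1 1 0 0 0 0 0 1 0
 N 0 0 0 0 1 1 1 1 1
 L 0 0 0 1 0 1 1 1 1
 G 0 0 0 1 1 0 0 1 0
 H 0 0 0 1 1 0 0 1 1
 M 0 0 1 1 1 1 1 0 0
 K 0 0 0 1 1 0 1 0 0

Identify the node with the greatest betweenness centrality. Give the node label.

M

Unnormalized betweenness of each node: F:12, G:0, H:4/3, I:0, J:0, K:0, L:13/6, M:46/3, N:13/6.
M has the largest value, 46/3, making it the main broker — the node through which the most shortest paths run.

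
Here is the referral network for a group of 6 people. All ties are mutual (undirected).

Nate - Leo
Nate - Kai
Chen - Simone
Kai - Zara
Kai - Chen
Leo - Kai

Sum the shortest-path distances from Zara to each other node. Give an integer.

10

Distances from Zara: Chen:2, Kai:1, Leo:2, Nate:2, Simone:3.
Sum = 2 + 1 + 2 + 2 + 3 = 10.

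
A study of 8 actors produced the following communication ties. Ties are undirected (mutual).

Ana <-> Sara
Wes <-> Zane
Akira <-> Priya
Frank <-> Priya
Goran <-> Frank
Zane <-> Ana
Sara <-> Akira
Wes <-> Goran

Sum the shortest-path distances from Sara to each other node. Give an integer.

16

Distances from Sara: Akira:1, Ana:1, Frank:3, Goran:4, Priya:2, Wes:3, Zane:2.
Sum = 1 + 1 + 3 + 4 + 2 + 3 + 2 = 16.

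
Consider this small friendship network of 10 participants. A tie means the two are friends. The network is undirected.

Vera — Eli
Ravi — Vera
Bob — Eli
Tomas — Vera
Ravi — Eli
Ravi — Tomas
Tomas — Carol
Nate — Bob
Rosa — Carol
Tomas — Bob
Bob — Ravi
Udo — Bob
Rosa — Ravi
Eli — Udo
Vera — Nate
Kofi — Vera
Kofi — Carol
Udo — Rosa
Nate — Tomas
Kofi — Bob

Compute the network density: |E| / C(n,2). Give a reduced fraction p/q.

There are 20 edges and 10 nodes, so the maximum possible is C(10,2) = 45.
Density = 20/45 = 4/9.

4/9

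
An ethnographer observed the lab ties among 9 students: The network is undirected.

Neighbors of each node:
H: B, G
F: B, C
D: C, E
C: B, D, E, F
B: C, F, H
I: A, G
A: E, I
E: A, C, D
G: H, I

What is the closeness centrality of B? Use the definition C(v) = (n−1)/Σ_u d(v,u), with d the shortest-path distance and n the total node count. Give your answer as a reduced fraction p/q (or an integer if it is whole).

Distances from B: A:3, C:1, D:2, E:2, F:1, G:2, H:1, I:3. Sum = 15.
n = 9, so closeness = 8/15.

8/15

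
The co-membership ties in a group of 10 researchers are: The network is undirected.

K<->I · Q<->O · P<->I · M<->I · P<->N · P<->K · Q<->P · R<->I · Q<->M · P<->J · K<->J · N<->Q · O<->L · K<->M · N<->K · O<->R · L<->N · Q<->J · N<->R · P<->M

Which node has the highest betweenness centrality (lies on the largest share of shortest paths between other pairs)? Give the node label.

Unnormalized betweenness of each node: I:52/21, J:11/28, K:35/12, L:10/21, M:25/28, N:111/14, O:29/12, P:80/21, Q:131/21, R:103/42.
N has the largest value, 111/14, making it the main broker — the node through which the most shortest paths run.

N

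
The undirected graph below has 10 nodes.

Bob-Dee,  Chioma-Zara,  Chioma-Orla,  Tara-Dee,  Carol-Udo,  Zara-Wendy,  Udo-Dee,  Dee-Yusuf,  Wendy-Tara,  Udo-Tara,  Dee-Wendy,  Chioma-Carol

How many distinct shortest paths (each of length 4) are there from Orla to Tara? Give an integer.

2

The shortest distance is 4. The length-4 paths are: Orla–Chioma–Carol–Udo–Tara; Orla–Chioma–Zara–Wendy–Tara.
That gives 2 distinct shortest paths.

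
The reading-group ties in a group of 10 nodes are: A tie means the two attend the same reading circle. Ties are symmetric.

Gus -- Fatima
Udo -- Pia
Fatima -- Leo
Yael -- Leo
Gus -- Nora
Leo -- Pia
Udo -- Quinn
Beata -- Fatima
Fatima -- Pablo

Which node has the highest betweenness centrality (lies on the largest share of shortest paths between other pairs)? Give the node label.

Unnormalized betweenness of each node: Beata:0, Fatima:25, Gus:8, Leo:23, Nora:0, Pablo:0, Pia:14, Quinn:0, Udo:8, Yael:0.
Fatima has the largest value, 25, making it the main broker — the node through which the most shortest paths run.

Fatima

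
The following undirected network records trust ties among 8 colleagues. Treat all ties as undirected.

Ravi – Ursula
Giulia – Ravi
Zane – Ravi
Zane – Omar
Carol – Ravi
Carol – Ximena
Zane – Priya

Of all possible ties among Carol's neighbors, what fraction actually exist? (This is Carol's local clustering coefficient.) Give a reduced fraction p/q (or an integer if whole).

0

Carol's neighbors: Ravi and Ximena (k = 2).
Possible neighbor pairs: C(2,2) = 1. Edges among them: none → e = 0.
Clustering(Carol) = 0/1.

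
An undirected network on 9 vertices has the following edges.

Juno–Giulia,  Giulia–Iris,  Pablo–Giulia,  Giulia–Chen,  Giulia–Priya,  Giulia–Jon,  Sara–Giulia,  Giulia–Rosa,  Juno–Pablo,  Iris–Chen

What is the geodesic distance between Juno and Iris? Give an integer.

One shortest route is Juno – Giulia – Iris, which uses 2 edges, and Juno and Iris are not directly tied, so nothing shorter exists. So d(Juno,Iris) = 2.

2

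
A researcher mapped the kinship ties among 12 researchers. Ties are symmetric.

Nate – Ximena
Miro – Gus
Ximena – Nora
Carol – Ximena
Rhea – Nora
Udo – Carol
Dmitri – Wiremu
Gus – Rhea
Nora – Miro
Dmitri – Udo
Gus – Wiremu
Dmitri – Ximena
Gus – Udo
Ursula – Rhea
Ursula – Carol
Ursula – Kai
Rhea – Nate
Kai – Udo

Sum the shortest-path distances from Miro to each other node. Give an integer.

Distances from Miro: Carol:3, Dmitri:3, Gus:1, Kai:3, Nate:3, Nora:1, Rhea:2, Udo:2, Ursula:3, Wiremu:2, Ximena:2.
Sum = 3 + 3 + 1 + 3 + 3 + 1 + 2 + 2 + 3 + 2 + 2 = 25.

25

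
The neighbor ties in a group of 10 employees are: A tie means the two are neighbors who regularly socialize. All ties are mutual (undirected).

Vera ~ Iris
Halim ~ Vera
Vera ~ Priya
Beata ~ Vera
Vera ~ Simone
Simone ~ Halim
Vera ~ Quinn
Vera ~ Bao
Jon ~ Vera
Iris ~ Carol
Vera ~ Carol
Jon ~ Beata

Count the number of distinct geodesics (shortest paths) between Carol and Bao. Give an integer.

1

The shortest distance is 2, and the only length-2 path is Carol–Vera–Bao. So there is exactly 1 shortest path.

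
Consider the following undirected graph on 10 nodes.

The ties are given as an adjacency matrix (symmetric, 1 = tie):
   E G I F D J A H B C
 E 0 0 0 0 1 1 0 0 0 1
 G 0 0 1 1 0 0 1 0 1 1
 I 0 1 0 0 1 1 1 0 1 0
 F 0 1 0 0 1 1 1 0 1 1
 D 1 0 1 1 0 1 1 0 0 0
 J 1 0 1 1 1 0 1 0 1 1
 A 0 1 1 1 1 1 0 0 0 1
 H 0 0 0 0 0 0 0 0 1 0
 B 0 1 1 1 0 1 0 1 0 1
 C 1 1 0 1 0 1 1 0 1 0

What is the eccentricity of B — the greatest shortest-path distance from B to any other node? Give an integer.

2

Distances from B: A:2, C:1, D:2, E:2, F:1, G:1, H:1, I:1, J:1.
The largest is 2 (to A, D, and E), so the eccentricity of B is 2.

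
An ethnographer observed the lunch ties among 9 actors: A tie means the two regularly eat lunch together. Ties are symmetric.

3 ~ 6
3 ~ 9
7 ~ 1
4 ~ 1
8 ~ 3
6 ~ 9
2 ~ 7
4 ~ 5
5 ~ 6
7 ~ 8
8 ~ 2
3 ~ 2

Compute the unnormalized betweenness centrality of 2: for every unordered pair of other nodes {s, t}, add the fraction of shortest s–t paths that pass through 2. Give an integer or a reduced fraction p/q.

7/3

Pairs whose geodesics pass through 2 — 6–7: 1/2; 1–3: 1/2; 1–9: 1/3; 7–3: 1/2; 7–9: 1/2.
All other pairs contribute 0.
Summing the contributions gives betweenness(2) = 7/3.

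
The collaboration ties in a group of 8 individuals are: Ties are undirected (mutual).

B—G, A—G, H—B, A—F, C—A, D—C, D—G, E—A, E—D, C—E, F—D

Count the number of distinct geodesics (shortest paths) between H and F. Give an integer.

The shortest distance is 4. The length-4 paths are: H–B–G–A–F; H–B–G–D–F.
That gives 2 distinct shortest paths.

2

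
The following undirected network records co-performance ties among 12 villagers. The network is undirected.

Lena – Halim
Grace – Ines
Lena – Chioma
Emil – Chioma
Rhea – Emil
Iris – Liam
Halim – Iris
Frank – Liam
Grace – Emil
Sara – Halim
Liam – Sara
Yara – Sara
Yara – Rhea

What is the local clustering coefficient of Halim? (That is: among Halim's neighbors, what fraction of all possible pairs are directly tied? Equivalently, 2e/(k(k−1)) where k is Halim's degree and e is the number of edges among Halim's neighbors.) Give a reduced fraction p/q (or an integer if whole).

Halim's neighbors: Iris, Lena, and Sara (k = 3).
Possible neighbor pairs: C(3,2) = 3. Edges among them: none → e = 0.
Clustering(Halim) = 0/3 = 0.

0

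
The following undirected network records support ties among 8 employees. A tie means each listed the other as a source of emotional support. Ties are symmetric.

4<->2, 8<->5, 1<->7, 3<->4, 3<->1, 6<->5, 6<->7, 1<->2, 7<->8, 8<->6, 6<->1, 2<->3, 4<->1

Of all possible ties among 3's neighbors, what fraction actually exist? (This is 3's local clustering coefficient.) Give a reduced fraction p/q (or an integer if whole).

3's neighbors: 1, 2, and 4 (k = 3).
Possible neighbor pairs: C(3,2) = 3. Edges among them: 1–2, 1–4, 2–4 → e = 3.
Clustering(3) = 3/3 = 1.

1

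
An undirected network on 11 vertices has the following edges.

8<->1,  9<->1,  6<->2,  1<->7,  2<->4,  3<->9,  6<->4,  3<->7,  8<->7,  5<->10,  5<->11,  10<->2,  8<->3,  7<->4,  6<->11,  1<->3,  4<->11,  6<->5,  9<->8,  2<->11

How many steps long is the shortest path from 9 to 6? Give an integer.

One shortest route is 9 – 8 – 7 – 4 – 6, which uses 4 edges, and at distance 3 from 9 we only reach {4}, which does not include 6. So d(9,6) = 4.

4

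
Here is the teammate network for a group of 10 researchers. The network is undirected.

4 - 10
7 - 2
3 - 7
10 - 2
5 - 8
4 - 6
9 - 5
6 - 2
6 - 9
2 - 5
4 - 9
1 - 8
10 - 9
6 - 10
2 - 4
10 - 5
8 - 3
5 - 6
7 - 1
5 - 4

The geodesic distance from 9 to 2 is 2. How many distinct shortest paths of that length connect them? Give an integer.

4

The shortest distance is 2. The length-2 paths are: 9–10–2; 9–4–2; 9–5–2; 9–6–2.
That gives 4 distinct shortest paths.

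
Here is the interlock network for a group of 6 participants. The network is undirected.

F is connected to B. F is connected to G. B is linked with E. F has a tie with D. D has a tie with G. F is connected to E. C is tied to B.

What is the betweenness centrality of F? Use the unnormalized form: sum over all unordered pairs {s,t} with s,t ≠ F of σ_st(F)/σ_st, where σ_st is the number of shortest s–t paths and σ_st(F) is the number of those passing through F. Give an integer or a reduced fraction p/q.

Pairs whose geodesics pass through F — D–B: 1; D–C: 1; D–E: 1; B–G: 1; C–G: 1; G–E: 1.
All other pairs contribute 0.
Summing the contributions gives betweenness(F) = 6.

6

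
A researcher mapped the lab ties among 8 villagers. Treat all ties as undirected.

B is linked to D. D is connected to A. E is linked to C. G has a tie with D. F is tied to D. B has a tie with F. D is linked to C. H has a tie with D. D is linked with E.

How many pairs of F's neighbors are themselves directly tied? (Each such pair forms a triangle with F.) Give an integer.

1

F's neighbors: B and D.
Neighbor pairs that are themselves tied: F–B–D. Each forms one triangle with F, for 1 in total.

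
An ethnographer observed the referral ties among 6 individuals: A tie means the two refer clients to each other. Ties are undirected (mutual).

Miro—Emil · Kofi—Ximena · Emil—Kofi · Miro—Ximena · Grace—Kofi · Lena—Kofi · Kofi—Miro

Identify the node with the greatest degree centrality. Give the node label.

Degrees — Emil:2, Grace:1, Kofi:5, Lena:1, Miro:3, Ximena:2.
The maximum is 5, attained only by Kofi.

Kofi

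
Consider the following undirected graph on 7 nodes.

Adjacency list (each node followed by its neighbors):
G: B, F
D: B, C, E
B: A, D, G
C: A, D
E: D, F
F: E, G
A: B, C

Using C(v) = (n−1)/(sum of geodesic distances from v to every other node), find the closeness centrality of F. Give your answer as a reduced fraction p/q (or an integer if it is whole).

1/2

Distances from F: A:3, B:2, C:3, D:2, E:1, G:1. Sum = 12.
n = 7, so closeness = 6/12 = 1/2.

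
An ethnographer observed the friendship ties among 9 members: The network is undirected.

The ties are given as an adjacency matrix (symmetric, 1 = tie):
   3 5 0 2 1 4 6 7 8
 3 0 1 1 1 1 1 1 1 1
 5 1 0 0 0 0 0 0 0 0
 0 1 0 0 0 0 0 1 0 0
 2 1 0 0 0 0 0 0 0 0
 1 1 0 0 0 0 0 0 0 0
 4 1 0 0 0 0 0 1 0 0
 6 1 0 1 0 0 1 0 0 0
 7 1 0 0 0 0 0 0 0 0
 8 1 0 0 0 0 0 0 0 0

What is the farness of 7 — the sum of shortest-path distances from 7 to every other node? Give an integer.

Distances from 7: 0:2, 1:2, 2:2, 3:1, 4:2, 5:2, 6:2, 8:2.
Sum = 2 + 2 + 2 + 1 + 2 + 2 + 2 + 2 = 15.

15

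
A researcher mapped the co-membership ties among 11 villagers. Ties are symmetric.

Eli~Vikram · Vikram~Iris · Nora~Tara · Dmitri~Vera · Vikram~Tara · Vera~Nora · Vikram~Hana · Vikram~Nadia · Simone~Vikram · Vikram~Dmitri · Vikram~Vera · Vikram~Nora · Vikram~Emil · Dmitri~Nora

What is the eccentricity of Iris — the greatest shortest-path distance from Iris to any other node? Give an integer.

Distances from Iris: Dmitri:2, Eli:2, Emil:2, Hana:2, Nadia:2, Nora:2, Simone:2, Tara:2, Vera:2, Vikram:1.
The largest is 2 (to Dmitri, Vera, Hana, Nora, Emil, Eli, Simone, Tara, and Nadia), so the eccentricity of Iris is 2.

2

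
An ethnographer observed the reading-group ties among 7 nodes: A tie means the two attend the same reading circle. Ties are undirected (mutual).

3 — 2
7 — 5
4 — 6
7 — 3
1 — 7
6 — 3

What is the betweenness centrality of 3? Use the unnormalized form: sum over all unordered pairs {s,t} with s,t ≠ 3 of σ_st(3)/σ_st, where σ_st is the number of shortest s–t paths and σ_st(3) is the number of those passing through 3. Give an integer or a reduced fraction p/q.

11

Pairs whose geodesics pass through 3 — 6–2: 1; 6–1: 1; 6–5: 1; 6–7: 1; 2–4: 1; 2–1: 1; 2–5: 1; 2–7: 1; 4–1: 1; 4–5: 1; 4–7: 1.
All other pairs contribute 0.
Summing the contributions gives betweenness(3) = 11.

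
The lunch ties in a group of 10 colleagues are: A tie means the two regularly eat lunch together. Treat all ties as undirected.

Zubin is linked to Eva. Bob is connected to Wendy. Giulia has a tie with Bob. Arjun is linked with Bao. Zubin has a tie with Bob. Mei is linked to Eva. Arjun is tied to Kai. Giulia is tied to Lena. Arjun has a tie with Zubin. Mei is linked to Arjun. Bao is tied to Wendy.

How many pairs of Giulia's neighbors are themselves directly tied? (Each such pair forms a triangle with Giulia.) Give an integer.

Giulia's neighbors are Bob and Lena, but none of them are tied to each other, so no triangle contains Giulia.

0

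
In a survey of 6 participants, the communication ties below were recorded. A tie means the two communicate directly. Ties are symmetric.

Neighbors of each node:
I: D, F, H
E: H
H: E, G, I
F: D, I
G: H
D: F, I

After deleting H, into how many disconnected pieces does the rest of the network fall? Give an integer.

3

Without H, the remaining ties split the others into: {D, F, I}; {E}; {G}.
That's 3 separate components.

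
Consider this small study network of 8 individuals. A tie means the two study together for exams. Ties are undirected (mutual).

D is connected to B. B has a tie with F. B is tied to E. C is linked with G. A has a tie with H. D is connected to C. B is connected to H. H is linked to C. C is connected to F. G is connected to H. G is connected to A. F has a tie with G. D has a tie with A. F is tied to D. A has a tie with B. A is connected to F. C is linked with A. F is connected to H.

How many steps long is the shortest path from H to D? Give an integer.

One shortest route is H – A – D, which uses 2 edges, and H and D are not directly tied, so nothing shorter exists. So d(H,D) = 2.

2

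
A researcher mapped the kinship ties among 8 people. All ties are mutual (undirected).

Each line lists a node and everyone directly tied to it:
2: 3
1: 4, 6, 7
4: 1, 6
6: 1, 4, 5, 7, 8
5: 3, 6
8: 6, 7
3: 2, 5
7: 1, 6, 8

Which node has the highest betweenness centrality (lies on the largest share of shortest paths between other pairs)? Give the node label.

Unnormalized betweenness of each node: 1:1/2, 2:0, 3:6, 4:0, 5:10, 6:14, 7:1/2, 8:0.
6 has the largest value, 14, making it the main broker — the node through which the most shortest paths run.

6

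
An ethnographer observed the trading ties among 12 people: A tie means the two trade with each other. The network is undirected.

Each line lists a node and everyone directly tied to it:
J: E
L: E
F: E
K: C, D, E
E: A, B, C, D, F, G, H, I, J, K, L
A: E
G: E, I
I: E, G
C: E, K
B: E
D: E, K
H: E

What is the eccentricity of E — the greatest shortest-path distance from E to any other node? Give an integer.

Distances from E: A:1, B:1, C:1, D:1, F:1, G:1, H:1, I:1, J:1, K:1, L:1.
The largest is 1 (to I, A, D, G, H, K, C, J, L, F, and B), so the eccentricity of E is 1.

1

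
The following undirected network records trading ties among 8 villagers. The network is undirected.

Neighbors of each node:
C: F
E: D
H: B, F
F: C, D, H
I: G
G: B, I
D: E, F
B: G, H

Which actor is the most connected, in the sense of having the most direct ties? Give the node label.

Degrees — B:2, C:1, D:2, E:1, F:3, G:2, H:2, I:1.
The maximum is 3, attained only by F.

F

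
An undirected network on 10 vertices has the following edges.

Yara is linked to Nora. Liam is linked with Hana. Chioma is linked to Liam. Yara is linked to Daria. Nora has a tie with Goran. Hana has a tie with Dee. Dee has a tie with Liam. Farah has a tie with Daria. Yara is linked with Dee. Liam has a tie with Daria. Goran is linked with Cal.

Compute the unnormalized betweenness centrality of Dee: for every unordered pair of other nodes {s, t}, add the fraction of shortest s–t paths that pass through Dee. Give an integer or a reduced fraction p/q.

Pairs whose geodesics pass through Dee — Liam–Goran: 1/2; Liam–Yara: 1/2; Liam–Cal: 1/2; Liam–Nora: 1/2; Goran–Chioma: 1/2; Goran–Hana: 1; Yara–Chioma: 1/2; Yara–Hana: 1; Chioma–Cal: 1/2; Chioma–Nora: 1/2; Cal–Hana: 1; Nora–Hana: 1.
All other pairs contribute 0.
Summing the contributions gives betweenness(Dee) = 8.

8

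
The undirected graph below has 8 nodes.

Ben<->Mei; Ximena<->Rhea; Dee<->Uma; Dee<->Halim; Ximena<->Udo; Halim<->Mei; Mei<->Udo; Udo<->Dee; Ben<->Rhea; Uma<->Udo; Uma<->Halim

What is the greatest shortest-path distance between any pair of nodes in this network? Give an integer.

3

Eccentricity of each node (its greatest distance to any other): Ben:3, Dee:3, Halim:3, Mei:2, Rhea:3, Udo:2, Uma:3, Ximena:3.
The maximum eccentricity is 3, realized for instance by the pair Dee–Ben via Dee – Halim – Mei – Ben. So the diameter is 3.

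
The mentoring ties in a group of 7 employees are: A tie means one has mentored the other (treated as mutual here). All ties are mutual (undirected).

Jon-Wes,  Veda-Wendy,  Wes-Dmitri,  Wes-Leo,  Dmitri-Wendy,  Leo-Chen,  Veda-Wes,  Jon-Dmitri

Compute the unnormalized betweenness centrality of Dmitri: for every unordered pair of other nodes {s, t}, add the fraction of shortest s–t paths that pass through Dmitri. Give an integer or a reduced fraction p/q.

5/2

Pairs whose geodesics pass through Dmitri — Chen–Wendy: 1/2; Leo–Wendy: 1/2; Jon–Wendy: 1; Wendy–Wes: 1/2.
All other pairs contribute 0.
Summing the contributions gives betweenness(Dmitri) = 5/2.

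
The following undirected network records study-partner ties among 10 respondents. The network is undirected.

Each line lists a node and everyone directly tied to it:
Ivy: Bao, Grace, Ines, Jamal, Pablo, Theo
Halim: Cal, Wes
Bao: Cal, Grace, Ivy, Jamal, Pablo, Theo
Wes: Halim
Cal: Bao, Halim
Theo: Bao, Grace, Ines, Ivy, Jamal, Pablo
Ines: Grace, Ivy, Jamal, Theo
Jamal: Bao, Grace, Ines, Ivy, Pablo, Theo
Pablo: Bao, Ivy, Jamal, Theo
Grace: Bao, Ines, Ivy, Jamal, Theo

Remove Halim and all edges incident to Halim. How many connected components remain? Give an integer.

Without Halim, the remaining ties split the others into: {Bao, Cal, Grace, Ines, Ivy, Jamal, Pablo, Theo}; {Wes}.
That's 2 separate components.

2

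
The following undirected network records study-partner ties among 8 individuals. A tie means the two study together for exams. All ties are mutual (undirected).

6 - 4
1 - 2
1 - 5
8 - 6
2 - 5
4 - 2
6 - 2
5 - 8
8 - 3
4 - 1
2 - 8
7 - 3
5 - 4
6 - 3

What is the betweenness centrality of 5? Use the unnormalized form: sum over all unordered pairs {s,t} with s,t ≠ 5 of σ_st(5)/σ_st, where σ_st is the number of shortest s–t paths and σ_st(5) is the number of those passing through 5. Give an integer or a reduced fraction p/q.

4/3

Pairs whose geodesics pass through 5 — 4–8: 1/3; 8–1: 1/2; 1–7: 1/4; 1–3: 1/4.
All other pairs contribute 0.
Summing the contributions gives betweenness(5) = 4/3.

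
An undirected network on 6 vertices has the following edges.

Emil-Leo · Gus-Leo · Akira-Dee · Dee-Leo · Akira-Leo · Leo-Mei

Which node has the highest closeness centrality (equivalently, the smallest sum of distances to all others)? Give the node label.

Leo

Farness (sum of distances to all others) for each node — Akira:8, Dee:8, Emil:9, Gus:9, Leo:5, Mei:9.
The smallest farness is 5, for Leo, so Leo has the highest closeness.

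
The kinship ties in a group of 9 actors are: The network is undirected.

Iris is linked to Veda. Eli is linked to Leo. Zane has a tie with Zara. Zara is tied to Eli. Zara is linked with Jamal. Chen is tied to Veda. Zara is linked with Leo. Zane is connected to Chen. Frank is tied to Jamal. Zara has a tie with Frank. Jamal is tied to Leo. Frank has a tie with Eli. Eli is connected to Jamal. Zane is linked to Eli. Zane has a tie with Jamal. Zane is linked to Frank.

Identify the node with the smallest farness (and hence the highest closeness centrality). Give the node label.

Zane

Farness (sum of distances to all others) for each node — Chen:15, Eli:14, Frank:15, Iris:27, Jamal:14, Leo:19, Veda:20, Zane:12, Zara:14.
The smallest farness is 12, for Zane, so Zane has the highest closeness.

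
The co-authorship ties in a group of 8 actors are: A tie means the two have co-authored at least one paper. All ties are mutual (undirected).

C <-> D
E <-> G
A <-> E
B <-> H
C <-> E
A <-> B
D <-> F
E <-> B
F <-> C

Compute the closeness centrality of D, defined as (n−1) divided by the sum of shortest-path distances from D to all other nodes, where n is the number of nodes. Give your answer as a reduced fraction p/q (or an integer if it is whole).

7/17

Distances from D: A:3, B:3, C:1, E:2, F:1, G:3, H:4. Sum = 17.
n = 8, so closeness = 7/17.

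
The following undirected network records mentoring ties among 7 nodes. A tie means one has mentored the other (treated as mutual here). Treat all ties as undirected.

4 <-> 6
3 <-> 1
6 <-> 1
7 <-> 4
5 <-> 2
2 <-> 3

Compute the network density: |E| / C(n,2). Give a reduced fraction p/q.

2/7

There are 6 edges and 7 nodes, so the maximum possible is C(7,2) = 21.
Density = 6/21 = 2/7.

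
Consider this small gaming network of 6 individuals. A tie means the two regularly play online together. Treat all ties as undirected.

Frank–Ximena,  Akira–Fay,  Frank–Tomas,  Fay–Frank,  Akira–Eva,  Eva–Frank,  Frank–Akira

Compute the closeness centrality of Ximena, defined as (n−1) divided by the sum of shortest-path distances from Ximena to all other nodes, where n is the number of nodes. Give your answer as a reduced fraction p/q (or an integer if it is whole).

5/9

Distances from Ximena: Akira:2, Eva:2, Fay:2, Frank:1, Tomas:2. Sum = 9.
n = 6, so closeness = 5/9.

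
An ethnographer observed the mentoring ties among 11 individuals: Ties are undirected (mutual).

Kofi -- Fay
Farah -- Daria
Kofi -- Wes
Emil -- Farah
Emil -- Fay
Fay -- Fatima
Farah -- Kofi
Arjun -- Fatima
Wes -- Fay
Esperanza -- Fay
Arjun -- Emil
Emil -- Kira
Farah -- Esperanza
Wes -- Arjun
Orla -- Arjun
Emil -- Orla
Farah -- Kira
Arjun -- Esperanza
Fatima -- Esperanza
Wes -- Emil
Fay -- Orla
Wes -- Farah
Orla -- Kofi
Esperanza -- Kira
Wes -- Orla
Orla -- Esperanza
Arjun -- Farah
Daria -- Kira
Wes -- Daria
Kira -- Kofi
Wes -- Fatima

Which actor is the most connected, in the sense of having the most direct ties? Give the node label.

Degrees — Arjun:6, Daria:3, Emil:6, Esperanza:6, Farah:7, Fatima:4, Fay:6, Kira:5, Kofi:5, Orla:6, Wes:8.
The maximum is 8, attained only by Wes.

Wes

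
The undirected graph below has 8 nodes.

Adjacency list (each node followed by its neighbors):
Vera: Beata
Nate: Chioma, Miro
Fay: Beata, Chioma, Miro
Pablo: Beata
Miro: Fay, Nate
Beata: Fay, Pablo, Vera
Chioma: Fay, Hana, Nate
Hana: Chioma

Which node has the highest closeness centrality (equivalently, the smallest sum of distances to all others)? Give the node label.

Farness (sum of distances to all others) for each node — Beata:13, Chioma:13, Fay:11, Hana:19, Miro:15, Nate:17, Pablo:19, Vera:19.
The smallest farness is 11, for Fay, so Fay has the highest closeness.

Fay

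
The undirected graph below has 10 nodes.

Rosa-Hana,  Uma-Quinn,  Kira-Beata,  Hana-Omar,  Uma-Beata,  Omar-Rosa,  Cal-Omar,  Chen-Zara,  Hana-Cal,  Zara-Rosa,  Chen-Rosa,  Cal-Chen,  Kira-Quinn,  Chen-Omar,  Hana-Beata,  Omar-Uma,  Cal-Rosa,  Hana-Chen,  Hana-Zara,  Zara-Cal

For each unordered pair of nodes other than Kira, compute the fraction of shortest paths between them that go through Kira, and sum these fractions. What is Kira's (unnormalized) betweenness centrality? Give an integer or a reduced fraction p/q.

1

Pairs whose geodesics pass through Kira — Zara–Quinn: 1/6; Hana–Quinn: 1/3; Quinn–Beata: 1/2.
All other pairs contribute 0.
Summing the contributions gives betweenness(Kira) = 1.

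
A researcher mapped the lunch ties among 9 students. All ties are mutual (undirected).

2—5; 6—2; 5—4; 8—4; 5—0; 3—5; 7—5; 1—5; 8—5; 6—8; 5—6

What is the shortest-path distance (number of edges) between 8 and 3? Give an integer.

2

One shortest route is 8 – 5 – 3, which uses 2 edges, and 8 and 3 are not directly tied, so nothing shorter exists. So d(8,3) = 2.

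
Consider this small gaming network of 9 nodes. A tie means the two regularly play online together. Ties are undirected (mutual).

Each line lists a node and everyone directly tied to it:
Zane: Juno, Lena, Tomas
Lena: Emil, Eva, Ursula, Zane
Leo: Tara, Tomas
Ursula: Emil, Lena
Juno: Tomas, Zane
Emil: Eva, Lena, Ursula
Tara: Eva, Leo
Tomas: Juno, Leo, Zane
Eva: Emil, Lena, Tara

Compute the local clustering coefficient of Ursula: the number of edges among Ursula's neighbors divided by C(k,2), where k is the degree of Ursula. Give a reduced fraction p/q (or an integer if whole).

1

Ursula's neighbors: Emil and Lena (k = 2).
Possible neighbor pairs: C(2,2) = 1. Edges among them: Emil–Lena → e = 1.
Clustering(Ursula) = 1/1.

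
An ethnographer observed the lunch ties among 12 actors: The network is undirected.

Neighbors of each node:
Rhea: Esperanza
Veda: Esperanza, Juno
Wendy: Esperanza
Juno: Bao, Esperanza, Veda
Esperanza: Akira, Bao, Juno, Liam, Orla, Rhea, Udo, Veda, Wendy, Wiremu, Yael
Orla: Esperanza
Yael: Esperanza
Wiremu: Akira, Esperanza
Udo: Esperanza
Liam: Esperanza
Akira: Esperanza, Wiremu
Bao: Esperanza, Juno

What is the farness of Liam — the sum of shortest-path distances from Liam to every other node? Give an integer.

Distances from Liam: Akira:2, Bao:2, Esperanza:1, Juno:2, Orla:2, Rhea:2, Udo:2, Veda:2, Wendy:2, Wiremu:2, Yael:2.
Sum = 2 + 2 + 1 + 2 + 2 + 2 + 2 + 2 + 2 + 2 + 2 = 21.

21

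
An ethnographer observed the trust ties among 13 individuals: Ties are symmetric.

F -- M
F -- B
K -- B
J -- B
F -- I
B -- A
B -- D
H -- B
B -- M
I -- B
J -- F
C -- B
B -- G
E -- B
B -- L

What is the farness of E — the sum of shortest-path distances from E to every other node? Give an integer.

Distances from E: A:2, B:1, C:2, D:2, F:2, G:2, H:2, I:2, J:2, K:2, L:2, M:2.
Sum = 2 + 1 + 2 + 2 + 2 + 2 + 2 + 2 + 2 + 2 + 2 + 2 = 23.

23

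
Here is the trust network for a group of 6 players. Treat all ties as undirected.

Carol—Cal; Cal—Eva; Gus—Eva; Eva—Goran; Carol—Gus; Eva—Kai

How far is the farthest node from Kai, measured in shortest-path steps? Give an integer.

3

Distances from Kai: Cal:2, Carol:3, Eva:1, Goran:2, Gus:2.
The largest is 3 (to Carol), so the eccentricity of Kai is 3.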